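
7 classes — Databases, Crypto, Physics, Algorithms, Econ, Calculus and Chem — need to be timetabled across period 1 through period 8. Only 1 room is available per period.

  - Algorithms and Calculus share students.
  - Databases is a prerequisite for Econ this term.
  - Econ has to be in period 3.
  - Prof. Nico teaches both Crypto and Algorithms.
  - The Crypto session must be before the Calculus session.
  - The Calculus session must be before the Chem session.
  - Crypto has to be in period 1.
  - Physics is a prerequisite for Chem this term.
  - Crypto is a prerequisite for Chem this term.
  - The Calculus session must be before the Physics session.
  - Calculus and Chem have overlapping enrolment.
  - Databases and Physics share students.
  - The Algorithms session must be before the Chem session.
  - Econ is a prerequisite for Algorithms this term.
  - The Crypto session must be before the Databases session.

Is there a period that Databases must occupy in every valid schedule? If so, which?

Crypto is fixed at period 1 and must come before Databases, so Databases is at least period 2.
Econ is fixed at period 3 and must come after Databases, so Databases is at most period 2.
So Databases must be period 2.

period 2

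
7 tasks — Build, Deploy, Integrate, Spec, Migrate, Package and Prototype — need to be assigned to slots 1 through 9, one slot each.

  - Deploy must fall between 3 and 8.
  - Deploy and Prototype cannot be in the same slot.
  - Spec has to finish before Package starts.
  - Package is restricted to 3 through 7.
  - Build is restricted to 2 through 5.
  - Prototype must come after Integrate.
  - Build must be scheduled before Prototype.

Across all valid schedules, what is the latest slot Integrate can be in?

Downstream work caps Integrate at 8.
Integrate at 8 is achievable: Deploy in 3; Integrate in 8; Prototype in 9; Package in 3; Migrate in 1; Spec in 1; Build in 2.

8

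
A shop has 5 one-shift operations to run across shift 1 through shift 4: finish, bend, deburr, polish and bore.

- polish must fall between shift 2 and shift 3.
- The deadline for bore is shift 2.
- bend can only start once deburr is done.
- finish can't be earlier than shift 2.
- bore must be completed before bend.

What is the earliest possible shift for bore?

Bore's own window allows nothing later than shift 2.
bore at shift 1 is achievable: polish=shift 2; deburr=shift 1; bore=shift 1; finish=shift 2; bend=shift 2.

shift 1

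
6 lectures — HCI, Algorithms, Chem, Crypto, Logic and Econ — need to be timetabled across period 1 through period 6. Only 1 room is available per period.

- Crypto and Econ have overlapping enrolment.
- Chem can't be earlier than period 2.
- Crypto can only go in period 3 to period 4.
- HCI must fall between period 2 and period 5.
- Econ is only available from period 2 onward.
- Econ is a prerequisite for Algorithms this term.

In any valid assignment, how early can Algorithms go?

period 3

Precedence pushes Algorithms to at least period 3.
Algorithms at period 3 is achievable: Algorithms -> period 3, Chem -> period 6, Logic -> period 1, HCI -> period 5, Econ -> period 2, Crypto -> period 4.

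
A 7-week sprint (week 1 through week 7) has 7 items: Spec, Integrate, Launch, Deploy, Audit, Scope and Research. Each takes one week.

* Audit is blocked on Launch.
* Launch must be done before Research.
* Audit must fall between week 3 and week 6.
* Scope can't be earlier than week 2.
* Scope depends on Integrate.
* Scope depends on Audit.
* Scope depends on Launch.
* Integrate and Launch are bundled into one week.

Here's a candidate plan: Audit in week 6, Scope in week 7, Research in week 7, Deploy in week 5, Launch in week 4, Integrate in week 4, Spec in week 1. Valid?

Launch must be done before Research — holds.
Audit is blocked on Launch — holds.
Audit must fall between week 3 and week 6 — holds.
Scope depends on Audit — holds.
Scope can't be earlier than week 2 — holds.
Integrate and Launch are bundled into one week — holds.
Scope depends on Integrate — holds.
Scope depends on Launch — holds.

Yes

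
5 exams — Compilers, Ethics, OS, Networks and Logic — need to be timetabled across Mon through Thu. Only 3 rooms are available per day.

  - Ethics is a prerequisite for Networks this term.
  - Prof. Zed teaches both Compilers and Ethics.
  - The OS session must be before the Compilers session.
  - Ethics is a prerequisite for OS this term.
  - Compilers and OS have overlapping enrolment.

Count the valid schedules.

44

Splitting on Compilers: it can be Wed (12), Thu (32). Listing each branch's schedules as (Ethics, OS, Networks, Logic):
Compilers=Wed: (Mon,Tue,Tue,Mon) (Mon,Tue,Tue,Tue) (Mon,Tue,Tue,Wed) (Mon,Tue,Tue,Thu) (Mon,Tue,Wed,Mon) (Mon,Tue,Wed,Tue) (Mon,Tue,Wed,Wed) (Mon,Tue,Wed,Thu) (Mon,Tue,Thu,Mon) (Mon,Tue,Thu,Tue) (Mon,Tue,Thu,Wed) (Mon,Tue,Thu,Thu) — 12.
Compilers=Thu: (Mon,Tue,Tue,Mon) (Mon,Tue,Tue,Tue) (Mon,Tue,Tue,Wed) (Mon,Tue,Tue,Thu) (Mon,Tue,Wed,Mon) (Mon,Tue,Wed,Tue) (Mon,Tue,Wed,Wed) (Mon,Tue,Wed,Thu) (Mon,Tue,Thu,Mon) (Mon,Tue,Thu,Tue) (Mon,Tue,Thu,Wed) (Mon,Tue,Thu,Thu) (Mon,Wed,Tue,Mon) (Mon,Wed,Tue,Tue) (Mon,Wed,Tue,Wed) (Mon,Wed,Tue,Thu) (Mon,Wed,Wed,Mon) (Mon,Wed,Wed,Tue) (Mon,Wed,Wed,Wed) (Mon,Wed,Wed,Thu) (Mon,Wed,Thu,Mon) (Mon,Wed,Thu,Tue) (Mon,Wed,Thu,Wed) (Mon,Wed,Thu,Thu) (Tue,Wed,Wed,Mon) (Tue,Wed,Wed,Tue) (Tue,Wed,Wed,Wed) (Tue,Wed,Wed,Thu) (Tue,Wed,Thu,Mon) (Tue,Wed,Thu,Tue) (Tue,Wed,Thu,Wed) (Tue,Wed,Thu,Thu) — 32.
Summing: 12 + 32 = 44.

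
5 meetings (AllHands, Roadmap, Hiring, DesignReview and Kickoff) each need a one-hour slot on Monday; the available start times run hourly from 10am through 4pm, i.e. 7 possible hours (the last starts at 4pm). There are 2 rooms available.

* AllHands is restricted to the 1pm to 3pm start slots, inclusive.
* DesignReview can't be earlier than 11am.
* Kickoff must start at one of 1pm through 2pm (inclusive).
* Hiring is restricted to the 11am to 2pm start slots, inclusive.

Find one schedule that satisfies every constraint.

AllHands=1pm, Kickoff=1pm, DesignReview=11am, Roadmap=10am, Hiring=11am

Checking: AllHands=1pm in [1pm,3pm]; Hiring=11am in [11am,2pm]; Kickoff=1pm in [1pm,2pm]; DesignReview=11am in [11am,4pm]; max 2 per hour (cap 2).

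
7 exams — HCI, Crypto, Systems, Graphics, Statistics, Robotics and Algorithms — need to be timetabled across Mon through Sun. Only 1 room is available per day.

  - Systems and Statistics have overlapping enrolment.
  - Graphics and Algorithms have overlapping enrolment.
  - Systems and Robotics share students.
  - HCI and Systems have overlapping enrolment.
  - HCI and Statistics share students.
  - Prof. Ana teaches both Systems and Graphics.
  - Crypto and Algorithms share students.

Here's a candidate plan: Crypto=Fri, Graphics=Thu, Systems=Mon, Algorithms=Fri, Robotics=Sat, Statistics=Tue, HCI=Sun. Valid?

HCI and Statistics share students — holds.
HCI and Systems have overlapping enrolment — holds.
Crypto and Algorithms share students — violated.
Systems and Statistics have overlapping enrolment — holds.
Graphics and Algorithms have overlapping enrolment — holds.
Only 1 room is available per day — violated.
Prof. Ana teaches both Systems and Graphics — holds.
Systems and Robotics share students — holds.

Invalid. Crypto and Algorithms share students.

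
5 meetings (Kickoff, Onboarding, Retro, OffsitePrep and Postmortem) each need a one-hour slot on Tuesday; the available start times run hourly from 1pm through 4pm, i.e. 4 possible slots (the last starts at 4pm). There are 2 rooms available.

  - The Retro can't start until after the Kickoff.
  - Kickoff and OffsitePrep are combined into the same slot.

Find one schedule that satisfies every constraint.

OffsitePrep in 1pm, Kickoff in 1pm, Onboarding in 2pm, Retro in 2pm, Postmortem in 3pm

Checking: Kickoff(1pm) before Retro(2pm); Kickoff = OffsitePrep = 1pm; max 2 per slot (cap 2).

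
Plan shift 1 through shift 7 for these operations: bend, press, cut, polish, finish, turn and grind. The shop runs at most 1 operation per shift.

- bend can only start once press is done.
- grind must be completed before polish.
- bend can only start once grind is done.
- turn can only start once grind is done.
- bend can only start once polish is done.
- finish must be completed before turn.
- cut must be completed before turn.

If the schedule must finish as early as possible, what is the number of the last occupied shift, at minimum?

The precedence chain requires at least 3 distinct shifts.
With at most 1 per shift and 7 operations, at least 7 shifts are needed.
7 works (last occupied shift: shift 7): for example bend=shift 4, cut=shift 5, turn=shift 7, grind=shift 1, finish=shift 6, polish=shift 2, press=shift 3.

7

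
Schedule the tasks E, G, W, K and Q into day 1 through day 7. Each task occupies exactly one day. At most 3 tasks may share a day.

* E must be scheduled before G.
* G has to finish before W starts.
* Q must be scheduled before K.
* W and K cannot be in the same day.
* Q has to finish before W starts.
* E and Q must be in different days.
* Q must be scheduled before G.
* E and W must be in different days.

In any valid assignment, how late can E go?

Downstream work caps E at day 5.
E at day 5 is achievable: E -> day 5; K -> day 2; G -> day 6; Q -> day 1; W -> day 7.

day 5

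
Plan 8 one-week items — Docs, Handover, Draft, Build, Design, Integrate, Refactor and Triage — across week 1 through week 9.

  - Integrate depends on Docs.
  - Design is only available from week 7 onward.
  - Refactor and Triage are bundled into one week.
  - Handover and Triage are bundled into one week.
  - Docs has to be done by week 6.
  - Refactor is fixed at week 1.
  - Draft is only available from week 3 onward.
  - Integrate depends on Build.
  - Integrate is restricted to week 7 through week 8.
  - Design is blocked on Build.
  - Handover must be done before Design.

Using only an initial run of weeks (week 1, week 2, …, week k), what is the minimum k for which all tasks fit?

The precedence chain requires at least 2 distinct weeks.
Design can't be placed before week 7, so the schedule must run through at least week 7.
7 works (last occupied week: week 7): for example Refactor=week 1, Docs=week 1, Handover=week 1, Design=week 7, Draft=week 3, Triage=week 1, Build=week 1, Integrate=week 7.

7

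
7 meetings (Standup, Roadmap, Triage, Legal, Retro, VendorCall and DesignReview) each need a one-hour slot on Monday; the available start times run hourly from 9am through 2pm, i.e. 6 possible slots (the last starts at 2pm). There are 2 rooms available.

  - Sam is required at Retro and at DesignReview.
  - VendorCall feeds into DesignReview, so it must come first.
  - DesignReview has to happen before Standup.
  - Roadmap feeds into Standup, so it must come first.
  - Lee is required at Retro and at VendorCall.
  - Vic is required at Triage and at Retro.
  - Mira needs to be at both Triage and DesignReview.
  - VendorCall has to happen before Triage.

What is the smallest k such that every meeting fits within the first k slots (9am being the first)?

4

The precedence chain requires at least 3 distinct slots.
With at most 2 per slot and 7 meetings, at least 4 slots are needed.
4 works (last occupied slot: 12pm): for example Standup -> 11am; VendorCall -> 9am; DesignReview -> 10am; Retro -> 12pm; Roadmap -> 9am; Legal -> 10am; Triage -> 11am.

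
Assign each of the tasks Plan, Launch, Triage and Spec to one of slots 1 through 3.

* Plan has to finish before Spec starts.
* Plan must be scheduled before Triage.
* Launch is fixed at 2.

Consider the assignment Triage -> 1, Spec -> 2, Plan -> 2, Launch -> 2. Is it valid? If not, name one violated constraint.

Invalid. Plan must be scheduled before Triage.

Plan has to finish before Spec starts — violated.
Plan must be scheduled before Triage — violated.
Launch is fixed at 2 — holds.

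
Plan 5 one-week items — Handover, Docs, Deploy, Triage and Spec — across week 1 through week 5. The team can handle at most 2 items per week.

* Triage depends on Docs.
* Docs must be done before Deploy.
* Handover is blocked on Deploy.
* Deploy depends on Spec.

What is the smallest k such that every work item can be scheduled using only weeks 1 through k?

3 weeks

The precedence chain requires at least 3 distinct weeks.
With at most 2 per week and 5 work items, at least 3 weeks are needed.
3 works (last occupied week: week 3): for example Handover=week 3, Docs=week 1, Spec=week 1, Triage=week 2, Deploy=week 2.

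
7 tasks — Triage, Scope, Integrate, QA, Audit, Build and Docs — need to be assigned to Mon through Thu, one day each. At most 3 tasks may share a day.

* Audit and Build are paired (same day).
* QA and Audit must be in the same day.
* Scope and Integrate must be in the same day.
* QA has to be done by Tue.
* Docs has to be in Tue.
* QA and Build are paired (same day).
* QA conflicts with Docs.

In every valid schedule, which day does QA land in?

QA's window is Mon–Tue.
Docs is fixed at Tue, and QA can't share a day with Docs.
So QA must be Mon.

Mon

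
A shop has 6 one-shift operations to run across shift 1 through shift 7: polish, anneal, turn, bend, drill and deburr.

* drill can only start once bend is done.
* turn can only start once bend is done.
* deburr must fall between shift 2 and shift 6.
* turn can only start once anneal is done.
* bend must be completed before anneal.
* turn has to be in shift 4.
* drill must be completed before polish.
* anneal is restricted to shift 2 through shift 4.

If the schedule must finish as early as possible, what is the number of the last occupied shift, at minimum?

4

The precedence chain requires at least 3 distinct shifts.
turn can't be placed before shift 4, so the schedule must run through at least shift 4.
4 works (last occupied shift: shift 4): for example anneal in shift 2; deburr in shift 2; turn in shift 4; polish in shift 3; drill in shift 2; bend in shift 1.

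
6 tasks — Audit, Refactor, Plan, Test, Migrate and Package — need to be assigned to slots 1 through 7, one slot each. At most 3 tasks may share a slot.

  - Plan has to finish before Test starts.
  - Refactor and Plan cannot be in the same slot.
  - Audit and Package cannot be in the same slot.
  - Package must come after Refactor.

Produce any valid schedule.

Plan=2, Refactor=1, Migrate=1, Package=2, Audit=1, Test=3

Checking: Plan(2) before Test(3); Refactor(1) before Package(2); Audit(1) != Package(2); Refactor(1) != Plan(2); max 3 per slot (cap 3).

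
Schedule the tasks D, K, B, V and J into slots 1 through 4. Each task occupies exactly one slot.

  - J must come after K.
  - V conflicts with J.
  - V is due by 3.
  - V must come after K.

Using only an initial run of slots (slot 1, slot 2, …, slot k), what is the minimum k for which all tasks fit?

3 slots

The precedence chain requires at least 2 distinct slots.
Could 2 slots be enough, i.e. nothing placed later than 2? No: V's window within 2 slots is {1, 2}; J must come after K (at 1 or later) → {2}; K must come before J (at 2 or earlier) → {1}; V must come after K (at 1 or later) → {2}; J can't share with V (2) → nothing is left.
So 2 slots is not enough.
3 works (last occupied slot: 3): for example B=1, V=2, J=3, D=1, K=1.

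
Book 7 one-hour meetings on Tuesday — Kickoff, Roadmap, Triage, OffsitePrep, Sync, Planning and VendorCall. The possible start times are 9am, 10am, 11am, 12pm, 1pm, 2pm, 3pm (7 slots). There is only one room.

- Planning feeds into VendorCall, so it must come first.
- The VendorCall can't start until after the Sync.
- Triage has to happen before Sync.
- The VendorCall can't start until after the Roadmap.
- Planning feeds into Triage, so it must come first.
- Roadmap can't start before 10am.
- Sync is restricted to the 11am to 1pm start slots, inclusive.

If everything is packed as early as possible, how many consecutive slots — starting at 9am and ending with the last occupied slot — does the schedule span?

7 slots

The precedence chain requires at least 4 distinct slots.
With at most 1 per slot and 7 meetings, at least 7 slots are needed.
7 works (last occupied slot: 3pm): for example Roadmap in 12pm; Kickoff in 2pm; Triage in 10am; OffsitePrep in 3pm; Sync in 11am; Planning in 9am; VendorCall in 1pm.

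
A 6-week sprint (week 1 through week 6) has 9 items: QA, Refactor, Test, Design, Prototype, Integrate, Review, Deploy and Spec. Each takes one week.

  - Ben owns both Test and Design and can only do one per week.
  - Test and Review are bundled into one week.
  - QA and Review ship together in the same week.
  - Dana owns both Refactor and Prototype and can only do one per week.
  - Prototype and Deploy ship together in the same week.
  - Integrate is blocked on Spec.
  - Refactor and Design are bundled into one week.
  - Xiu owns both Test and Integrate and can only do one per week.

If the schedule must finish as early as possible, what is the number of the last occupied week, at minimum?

week 2

The precedence chain requires at least 2 distinct weeks.
2 works (last occupied week: week 2): for example Design -> week 2; Test -> week 1; Refactor -> week 2; Prototype -> week 1; Deploy -> week 1; Spec -> week 1; QA -> week 1; Review -> week 1; Integrate -> week 2.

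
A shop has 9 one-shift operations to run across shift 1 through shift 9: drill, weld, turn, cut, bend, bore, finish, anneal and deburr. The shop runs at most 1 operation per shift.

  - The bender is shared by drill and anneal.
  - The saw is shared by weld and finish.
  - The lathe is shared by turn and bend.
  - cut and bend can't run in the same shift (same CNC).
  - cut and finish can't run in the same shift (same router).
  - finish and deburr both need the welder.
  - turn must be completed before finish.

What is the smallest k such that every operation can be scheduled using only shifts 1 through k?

9

The precedence chain requires at least 2 distinct shifts.
With at most 1 per shift and 9 operations, at least 9 shifts are needed.
9 works (last occupied shift: shift 9): for example finish=shift 2; drill=shift 3; deburr=shift 9; anneal=shift 8; weld=shift 4; turn=shift 1; bend=shift 6; bore=shift 7; cut=shift 5.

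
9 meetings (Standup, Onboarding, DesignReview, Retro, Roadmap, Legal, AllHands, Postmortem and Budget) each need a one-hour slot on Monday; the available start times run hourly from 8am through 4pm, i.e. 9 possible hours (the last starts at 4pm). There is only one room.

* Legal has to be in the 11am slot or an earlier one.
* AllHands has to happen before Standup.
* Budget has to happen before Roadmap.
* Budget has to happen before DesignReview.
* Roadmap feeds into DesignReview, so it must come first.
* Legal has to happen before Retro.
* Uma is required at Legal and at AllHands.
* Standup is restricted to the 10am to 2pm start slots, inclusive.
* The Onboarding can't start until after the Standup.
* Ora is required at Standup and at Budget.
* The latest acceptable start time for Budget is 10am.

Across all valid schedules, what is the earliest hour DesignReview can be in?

10am

Precedence pushes DesignReview to at least 10am.
DesignReview at 10am is achievable: AllHands in 12pm; Retro in 3pm; Standup in 1pm; Onboarding in 2pm; Budget in 8am; Roadmap in 9am; Legal in 11am; DesignReview in 10am; Postmortem in 4pm.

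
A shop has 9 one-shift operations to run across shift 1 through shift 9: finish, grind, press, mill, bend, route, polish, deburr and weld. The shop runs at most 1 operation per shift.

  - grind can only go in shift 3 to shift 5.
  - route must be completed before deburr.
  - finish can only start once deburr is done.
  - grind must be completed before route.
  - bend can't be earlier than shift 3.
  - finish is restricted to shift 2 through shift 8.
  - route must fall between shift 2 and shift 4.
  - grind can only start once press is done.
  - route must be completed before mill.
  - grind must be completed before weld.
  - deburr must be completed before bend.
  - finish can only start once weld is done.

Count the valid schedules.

Splitting on finish: it can be shift 7 (8), shift 8 (18). Listing each branch's schedules as (grind, press, mill, bend, route, polish, deburr, weld) by shift number:
finish=shift 7: (3,1,8,9,4,2,5,6) (3,1,8,9,4,2,6,5) (3,1,9,8,4,2,5,6) (3,1,9,8,4,2,6,5) (3,2,8,9,4,1,5,6) (3,2,8,9,4,1,6,5) (3,2,9,8,4,1,5,6) (3,2,9,8,4,1,6,5) — 8.
finish=shift 8: (3,1,5,9,4,2,6,7) (3,1,5,9,4,2,7,6) (3,1,6,9,4,2,5,7) (3,1,6,9,4,2,7,5) (3,1,7,9,4,2,5,6) (3,1,7,9,4,2,6,5) (3,1,9,6,4,2,5,7) (3,1,9,7,4,2,5,6) (3,1,9,7,4,2,6,5) (3,2,5,9,4,1,6,7) (3,2,5,9,4,1,7,6) (3,2,6,9,4,1,5,7) (3,2,6,9,4,1,7,5) (3,2,7,9,4,1,5,6) (3,2,7,9,4,1,6,5) (3,2,9,6,4,1,5,7) (3,2,9,7,4,1,5,6) (3,2,9,7,4,1,6,5) — 18.
Summing: 8 + 18 = 26.

26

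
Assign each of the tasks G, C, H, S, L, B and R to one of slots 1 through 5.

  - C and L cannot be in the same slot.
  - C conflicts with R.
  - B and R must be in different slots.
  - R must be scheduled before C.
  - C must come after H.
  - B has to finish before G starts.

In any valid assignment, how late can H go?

Downstream work caps H at 4.
H at 4 is achievable: S=1; R=2; B=1; H=4; C=5; G=2; L=1.

4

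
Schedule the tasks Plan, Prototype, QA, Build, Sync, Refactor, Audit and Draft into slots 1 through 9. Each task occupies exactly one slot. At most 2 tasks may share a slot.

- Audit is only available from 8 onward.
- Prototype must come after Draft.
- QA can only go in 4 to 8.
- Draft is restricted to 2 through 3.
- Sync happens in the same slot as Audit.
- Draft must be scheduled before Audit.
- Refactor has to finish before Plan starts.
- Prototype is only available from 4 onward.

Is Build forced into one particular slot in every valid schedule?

No

Build can be 1 (e.g. Prototype -> 4, Plan -> 2, QA -> 4, Audit -> 8, Refactor -> 1, Build -> 1, Sync -> 8, Draft -> 2) or 2 (e.g. Audit=8, Build=2, Sync=8, Draft=2, Prototype=4, QA=4, Plan=3, Refactor=1).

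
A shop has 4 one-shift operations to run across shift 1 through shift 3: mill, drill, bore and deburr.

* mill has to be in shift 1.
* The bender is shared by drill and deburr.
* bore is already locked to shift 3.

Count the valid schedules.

6

Splitting on drill: it can be shift 1 (2), shift 2 (2), shift 3 (2). Listing each branch's schedules as (mill, bore, deburr) by shift number:
drill=shift 1: (1,3,2) (1,3,3) — 2.
drill=shift 2: (1,3,1) (1,3,3) — 2.
drill=shift 3: (1,3,1) (1,3,2) — 2.
Summing: 2 + 2 + 2 = 6.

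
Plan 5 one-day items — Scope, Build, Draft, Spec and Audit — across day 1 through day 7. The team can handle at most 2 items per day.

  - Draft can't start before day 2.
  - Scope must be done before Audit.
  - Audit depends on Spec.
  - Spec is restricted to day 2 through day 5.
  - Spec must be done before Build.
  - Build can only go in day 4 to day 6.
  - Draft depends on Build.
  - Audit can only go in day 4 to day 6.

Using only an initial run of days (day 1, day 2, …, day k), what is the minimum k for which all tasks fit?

5

The precedence chain requires at least 3 distinct days.
With at most 2 per day and 5 tasks, at least 3 days are needed.
Propagating the time windows through the other constraints, Draft can't land before day 5, so the schedule must run through at least day 5.
5 works (last occupied day: day 5): for example Audit=day 4; Scope=day 1; Draft=day 5; Build=day 4; Spec=day 2.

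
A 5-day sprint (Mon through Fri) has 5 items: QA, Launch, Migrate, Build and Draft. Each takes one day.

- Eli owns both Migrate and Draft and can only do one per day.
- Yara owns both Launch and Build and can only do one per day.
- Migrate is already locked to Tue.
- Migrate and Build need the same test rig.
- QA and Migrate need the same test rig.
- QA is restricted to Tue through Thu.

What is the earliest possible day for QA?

Wed

QA is available from Tue; QA's own window allows nothing later than Thu.
QA at Wed is achievable: Draft in Mon, Migrate in Tue, Launch in Mon, Build in Wed, QA in Wed.
Nothing earlier works — the conflict constraints rule out every day before Wed.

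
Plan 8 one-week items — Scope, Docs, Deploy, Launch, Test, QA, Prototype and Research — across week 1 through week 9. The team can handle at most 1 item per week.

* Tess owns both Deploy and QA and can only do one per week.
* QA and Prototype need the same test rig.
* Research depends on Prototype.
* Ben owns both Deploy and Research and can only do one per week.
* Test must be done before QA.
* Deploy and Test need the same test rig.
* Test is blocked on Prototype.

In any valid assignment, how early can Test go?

Precedence pushes Test to at least week 2; downstream work caps Test at week 8.
Test at week 2 is achievable: Deploy in week 7; Scope in week 5; QA in week 3; Launch in week 8; Research in week 4; Test in week 2; Prototype in week 1; Docs in week 6.

week 2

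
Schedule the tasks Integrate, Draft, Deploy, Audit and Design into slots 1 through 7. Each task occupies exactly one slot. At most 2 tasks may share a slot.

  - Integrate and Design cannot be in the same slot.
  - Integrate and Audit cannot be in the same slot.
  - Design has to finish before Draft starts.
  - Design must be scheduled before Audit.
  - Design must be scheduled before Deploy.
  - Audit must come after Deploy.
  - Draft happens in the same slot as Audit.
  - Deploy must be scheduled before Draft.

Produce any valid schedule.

Draft -> 3, Design -> 1, Audit -> 3, Integrate -> 2, Deploy -> 2

Checking: Design(1) before Audit(3); Deploy(2) before Draft(3); Deploy(2) before Audit(3); Design(1) before Draft(3); Design(1) before Deploy(2); Integrate(2) != Design(1); Integrate(2) != Audit(3); Draft = Audit = 3; max 2 per slot (cap 2).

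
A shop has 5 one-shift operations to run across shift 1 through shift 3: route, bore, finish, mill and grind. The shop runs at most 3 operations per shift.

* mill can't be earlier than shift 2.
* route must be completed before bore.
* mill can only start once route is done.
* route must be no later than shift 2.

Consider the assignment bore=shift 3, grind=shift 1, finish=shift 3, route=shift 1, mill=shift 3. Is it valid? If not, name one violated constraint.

Valid

route must be no later than shift 2 — holds.
mill can only start once route is done — holds.
The shop runs at most 3 operations per shift — holds.
mill can't be earlier than shift 2 — holds.
route must be completed before bore — holds.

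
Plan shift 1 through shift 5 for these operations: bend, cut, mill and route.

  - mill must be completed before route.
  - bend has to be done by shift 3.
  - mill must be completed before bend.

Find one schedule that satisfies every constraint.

bend=shift 2, route=shift 2, cut=shift 1, mill=shift 1

Checking: mill(shift 1) before route(shift 2); mill(shift 1) before bend(shift 2); bend=shift 2 in [shift 1,shift 3].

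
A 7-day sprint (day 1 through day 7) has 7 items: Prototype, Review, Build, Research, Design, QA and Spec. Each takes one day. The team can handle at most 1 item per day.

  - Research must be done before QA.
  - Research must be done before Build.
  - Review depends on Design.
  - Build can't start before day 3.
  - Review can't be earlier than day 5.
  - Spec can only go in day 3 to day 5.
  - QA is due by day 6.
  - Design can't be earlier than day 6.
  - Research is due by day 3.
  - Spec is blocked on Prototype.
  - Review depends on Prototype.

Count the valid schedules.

Splitting on Prototype: it can be day 1 (6), day 2 (6), day 3 (2), day 4 (1). Listing each branch's schedules as (Review, Build, Research, Design, QA, Spec) by day number:
Prototype=day 1: (7,3,2,6,4,5) (7,3,2,6,5,4) (7,4,2,6,3,5) (7,4,2,6,5,3) (7,5,2,6,3,4) (7,5,2,6,4,3) — 6.
Prototype=day 2: (7,3,1,6,4,5) (7,3,1,6,5,4) (7,4,1,6,3,5) (7,4,1,6,5,3) (7,5,1,6,3,4) (7,5,1,6,4,3) — 6.
Prototype=day 3: (7,4,1,6,2,5) (7,5,1,6,2,4) — 2.
Prototype=day 4: (7,3,1,6,2,5) — 1.
Summing: 6 + 6 + 2 + 1 = 15.

15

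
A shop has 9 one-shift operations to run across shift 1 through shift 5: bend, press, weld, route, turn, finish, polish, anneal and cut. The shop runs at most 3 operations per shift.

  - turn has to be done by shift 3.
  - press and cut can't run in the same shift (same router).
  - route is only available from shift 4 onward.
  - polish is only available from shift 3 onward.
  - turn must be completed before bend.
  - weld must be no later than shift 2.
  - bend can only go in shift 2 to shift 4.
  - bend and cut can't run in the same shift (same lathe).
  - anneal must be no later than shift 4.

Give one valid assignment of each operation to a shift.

weld=shift 1, route=shift 4, finish=shift 2, turn=shift 1, anneal=shift 1, polish=shift 3, cut=shift 3, bend=shift 2, press=shift 2

Checking: turn(shift 1) before bend(shift 2); press(shift 2) != cut(shift 3); bend(shift 2) != cut(shift 3); anneal=shift 1 in [shift 1,shift 4]; turn=shift 1 in [shift 1,shift 3]; bend=shift 2 in [shift 2,shift 4]; weld=shift 1 in [shift 1,shift 2]; route=shift 4 in [shift 4,shift 5]; polish=shift 3 in [shift 3,shift 5]; max 3 per shift (cap 3).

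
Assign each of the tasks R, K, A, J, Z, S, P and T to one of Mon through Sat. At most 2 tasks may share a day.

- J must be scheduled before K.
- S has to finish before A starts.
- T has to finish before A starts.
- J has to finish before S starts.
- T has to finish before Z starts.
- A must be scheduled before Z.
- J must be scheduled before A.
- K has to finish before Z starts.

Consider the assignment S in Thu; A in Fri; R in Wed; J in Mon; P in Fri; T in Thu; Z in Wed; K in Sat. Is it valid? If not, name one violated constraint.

J has to finish before S starts — holds.
J must be scheduled before A — holds.
J must be scheduled before K — holds.
At most 2 tasks may share a day — holds.
T has to finish before Z starts — violated.
T has to finish before A starts — holds.
S has to finish before A starts — holds.
K has to finish before Z starts — violated.
A must be scheduled before Z — violated.

No — it violates: K has to finish before Z starts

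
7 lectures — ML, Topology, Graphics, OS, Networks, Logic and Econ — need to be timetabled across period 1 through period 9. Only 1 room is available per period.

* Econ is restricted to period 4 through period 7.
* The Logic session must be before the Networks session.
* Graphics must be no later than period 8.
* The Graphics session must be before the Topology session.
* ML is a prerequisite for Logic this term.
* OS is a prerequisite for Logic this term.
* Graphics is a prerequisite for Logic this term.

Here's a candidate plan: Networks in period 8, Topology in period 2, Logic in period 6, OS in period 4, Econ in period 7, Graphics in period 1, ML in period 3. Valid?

Econ is restricted to period 4 through period 7 — holds.
Graphics must be no later than period 8 — holds.
The Logic session must be before the Networks session — holds.
Only 1 room is available per period — holds.
The Graphics session must be before the Topology session — holds.
Graphics is a prerequisite for Logic this term — holds.
ML is a prerequisite for Logic this term — holds.
OS is a prerequisite for Logic this term — holds.

Yes, all constraints hold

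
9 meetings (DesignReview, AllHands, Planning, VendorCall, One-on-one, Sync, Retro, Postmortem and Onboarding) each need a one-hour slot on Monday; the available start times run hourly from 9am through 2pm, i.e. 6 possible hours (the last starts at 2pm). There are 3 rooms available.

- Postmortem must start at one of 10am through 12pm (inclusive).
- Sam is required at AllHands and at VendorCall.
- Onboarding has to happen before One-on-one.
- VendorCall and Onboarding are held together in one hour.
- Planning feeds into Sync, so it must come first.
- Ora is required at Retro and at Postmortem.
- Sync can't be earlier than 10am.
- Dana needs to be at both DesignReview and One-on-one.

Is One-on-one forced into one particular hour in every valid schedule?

One-on-one can be 10am (e.g. Onboarding=9am; VendorCall=9am; Retro=11am; AllHands=11am; Planning=9am; One-on-one=10am; Sync=10am; DesignReview=11am; Postmortem=10am) or 11am (e.g. Postmortem=10am, Retro=11am, VendorCall=9am, AllHands=11am, DesignReview=10am, Onboarding=9am, Planning=9am, One-on-one=11am, Sync=10am).

No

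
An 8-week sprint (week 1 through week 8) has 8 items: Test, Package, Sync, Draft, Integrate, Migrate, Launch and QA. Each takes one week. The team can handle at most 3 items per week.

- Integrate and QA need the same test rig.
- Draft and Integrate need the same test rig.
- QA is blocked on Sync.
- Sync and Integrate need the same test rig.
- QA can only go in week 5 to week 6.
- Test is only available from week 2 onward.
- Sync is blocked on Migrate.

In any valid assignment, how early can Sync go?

Precedence pushes Sync to at least week 2; downstream work caps Sync at week 5.
Sync at week 2 is achievable: Test in week 2; Integrate in week 3; Draft in week 1; Launch in week 2; QA in week 5; Package in week 1; Sync in week 2; Migrate in week 1.

week 2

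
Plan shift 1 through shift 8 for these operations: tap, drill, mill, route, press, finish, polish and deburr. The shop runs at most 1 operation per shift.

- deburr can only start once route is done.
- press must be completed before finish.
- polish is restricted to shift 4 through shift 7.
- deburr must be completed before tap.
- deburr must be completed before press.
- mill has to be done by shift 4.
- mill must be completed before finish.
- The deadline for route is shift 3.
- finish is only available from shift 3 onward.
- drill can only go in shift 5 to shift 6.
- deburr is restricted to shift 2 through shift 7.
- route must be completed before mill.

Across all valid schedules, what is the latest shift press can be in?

Precedence pushes press to at least shift 3; downstream work caps press at shift 7.
press at shift 7 is achievable: deburr -> shift 3; drill -> shift 5; press -> shift 7; tap -> shift 6; route -> shift 1; polish -> shift 4; mill -> shift 2; finish -> shift 8.

shift 7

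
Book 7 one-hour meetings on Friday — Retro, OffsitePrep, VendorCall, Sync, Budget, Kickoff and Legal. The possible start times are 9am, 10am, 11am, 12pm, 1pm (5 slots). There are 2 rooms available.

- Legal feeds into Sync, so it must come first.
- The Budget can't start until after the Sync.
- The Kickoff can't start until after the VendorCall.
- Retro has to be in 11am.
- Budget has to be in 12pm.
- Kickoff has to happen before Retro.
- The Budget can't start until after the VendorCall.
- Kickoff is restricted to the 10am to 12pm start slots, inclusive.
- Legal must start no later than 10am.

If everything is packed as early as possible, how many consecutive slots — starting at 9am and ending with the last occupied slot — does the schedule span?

4

The precedence chain requires at least 3 distinct slots.
With at most 2 per slot and 7 meetings, at least 4 slots are needed.
Budget can't be placed before 12pm — that is slot 4 counting from 9am — so the schedule must run through at least 4 slots.
4 works (last occupied slot: 12pm): for example Legal in 9am, Retro in 11am, Kickoff in 10am, Sync in 10am, Budget in 12pm, VendorCall in 9am, OffsitePrep in 11am.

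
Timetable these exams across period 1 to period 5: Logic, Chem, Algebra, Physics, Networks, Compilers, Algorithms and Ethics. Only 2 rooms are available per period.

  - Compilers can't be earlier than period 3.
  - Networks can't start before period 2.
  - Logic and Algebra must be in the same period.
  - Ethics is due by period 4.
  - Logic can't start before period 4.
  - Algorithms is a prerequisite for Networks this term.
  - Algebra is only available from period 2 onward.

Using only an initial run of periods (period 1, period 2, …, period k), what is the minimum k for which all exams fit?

4 periods

The precedence chain requires at least 2 distinct periods.
With at most 2 per period and 8 exams, at least 4 periods are needed.
Logic can't be placed before period 4, so the schedule must run through at least period 4.
4 works (last occupied period: period 4): for example Networks -> period 2; Physics -> period 2; Chem -> period 1; Algebra -> period 4; Compilers -> period 3; Logic -> period 4; Ethics -> period 3; Algorithms -> period 1.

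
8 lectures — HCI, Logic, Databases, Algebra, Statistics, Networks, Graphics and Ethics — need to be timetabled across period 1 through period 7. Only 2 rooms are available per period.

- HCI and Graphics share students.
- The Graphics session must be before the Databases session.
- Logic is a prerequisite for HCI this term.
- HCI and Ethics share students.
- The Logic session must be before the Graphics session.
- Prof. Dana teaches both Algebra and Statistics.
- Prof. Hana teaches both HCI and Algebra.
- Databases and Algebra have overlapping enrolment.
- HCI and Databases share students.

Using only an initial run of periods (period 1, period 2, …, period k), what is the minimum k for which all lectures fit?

4 periods

The precedence chain requires at least 3 distinct periods.
With at most 2 per period and 8 lectures, at least 4 periods are needed.
4 works (last occupied period: period 4): for example Ethics in period 4; Networks in period 3; Algebra in period 1; Graphics in period 2; HCI in period 3; Logic in period 1; Statistics in period 2; Databases in period 4.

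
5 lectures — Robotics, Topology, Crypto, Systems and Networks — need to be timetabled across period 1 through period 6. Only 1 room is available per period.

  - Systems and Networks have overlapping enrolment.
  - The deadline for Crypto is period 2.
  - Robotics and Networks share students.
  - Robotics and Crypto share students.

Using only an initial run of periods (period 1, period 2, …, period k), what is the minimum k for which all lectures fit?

5 periods

With at most 1 per period and 5 lectures, at least 5 periods are needed.
5 works (last occupied period: period 5): for example Networks=period 5, Crypto=period 1, Topology=period 3, Systems=period 4, Robotics=period 2.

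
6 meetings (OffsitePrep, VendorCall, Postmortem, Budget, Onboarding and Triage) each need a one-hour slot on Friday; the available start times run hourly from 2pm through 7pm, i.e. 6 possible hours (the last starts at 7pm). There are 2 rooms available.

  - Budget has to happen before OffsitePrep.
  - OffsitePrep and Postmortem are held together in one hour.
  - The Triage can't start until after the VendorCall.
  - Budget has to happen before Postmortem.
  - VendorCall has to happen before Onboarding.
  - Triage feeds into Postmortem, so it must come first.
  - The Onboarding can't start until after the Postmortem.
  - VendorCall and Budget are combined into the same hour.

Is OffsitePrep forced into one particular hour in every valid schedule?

OffsitePrep can be 4pm (e.g. Budget=2pm; Postmortem=4pm; OffsitePrep=4pm; Onboarding=5pm; VendorCall=2pm; Triage=3pm) or 5pm (e.g. Postmortem in 5pm, Budget in 2pm, Triage in 3pm, VendorCall in 2pm, Onboarding in 6pm, OffsitePrep in 5pm).

No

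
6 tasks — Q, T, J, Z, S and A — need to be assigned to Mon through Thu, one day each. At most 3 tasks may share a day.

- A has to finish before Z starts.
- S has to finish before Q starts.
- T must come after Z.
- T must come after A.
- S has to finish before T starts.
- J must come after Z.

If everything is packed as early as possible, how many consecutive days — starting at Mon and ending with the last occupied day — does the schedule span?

3 days

The precedence chain requires at least 3 distinct days.
With at most 3 per day and 6 tasks, at least 2 days are needed.
3 works (last occupied day: Wed): for example T=Wed, Q=Tue, Z=Tue, J=Wed, A=Mon, S=Mon.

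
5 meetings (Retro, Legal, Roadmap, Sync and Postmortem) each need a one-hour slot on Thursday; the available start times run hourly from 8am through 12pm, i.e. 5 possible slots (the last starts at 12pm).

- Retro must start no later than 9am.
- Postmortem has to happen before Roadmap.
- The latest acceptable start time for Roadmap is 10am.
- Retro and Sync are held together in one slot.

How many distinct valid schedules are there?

Splitting on Retro: it can be 8am (15), 9am (15). Listing each branch's schedules as (Legal, Roadmap, Sync, Postmortem):
Retro=8am: (8am,9am,8am,8am) (8am,10am,8am,8am) (8am,10am,8am,9am) (9am,9am,8am,8am) (9am,10am,8am,8am) (9am,10am,8am,9am) (10am,9am,8am,8am) (10am,10am,8am,8am) (10am,10am,8am,9am) (11am,9am,8am,8am) (11am,10am,8am,8am) (11am,10am,8am,9am) (12pm,9am,8am,8am) (12pm,10am,8am,8am) (12pm,10am,8am,9am) — 15.
Retro=9am: (8am,9am,9am,8am) (8am,10am,9am,8am) (8am,10am,9am,9am) (9am,9am,9am,8am) (9am,10am,9am,8am) (9am,10am,9am,9am) (10am,9am,9am,8am) (10am,10am,9am,8am) (10am,10am,9am,9am) (11am,9am,9am,8am) (11am,10am,9am,8am) (11am,10am,9am,9am) (12pm,9am,9am,8am) (12pm,10am,9am,8am) (12pm,10am,9am,9am) — 15.
Summing: 15 + 15 = 30.

30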